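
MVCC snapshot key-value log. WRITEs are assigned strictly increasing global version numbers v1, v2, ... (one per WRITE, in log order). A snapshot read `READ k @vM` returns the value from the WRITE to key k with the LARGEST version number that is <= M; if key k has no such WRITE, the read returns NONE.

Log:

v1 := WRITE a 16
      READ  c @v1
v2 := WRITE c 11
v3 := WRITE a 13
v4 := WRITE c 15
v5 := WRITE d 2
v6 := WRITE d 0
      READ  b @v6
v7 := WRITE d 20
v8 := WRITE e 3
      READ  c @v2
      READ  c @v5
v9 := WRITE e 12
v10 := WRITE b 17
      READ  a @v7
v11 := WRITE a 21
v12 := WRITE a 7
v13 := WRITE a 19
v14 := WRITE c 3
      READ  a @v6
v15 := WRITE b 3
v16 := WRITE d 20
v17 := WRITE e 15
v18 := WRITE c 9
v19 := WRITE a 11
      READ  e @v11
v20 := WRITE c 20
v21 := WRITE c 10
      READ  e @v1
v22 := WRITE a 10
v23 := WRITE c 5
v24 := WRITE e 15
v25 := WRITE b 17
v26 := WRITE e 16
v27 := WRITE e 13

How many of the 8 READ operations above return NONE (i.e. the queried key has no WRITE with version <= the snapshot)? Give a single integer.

v1: WRITE a=16  (a history now [(1, 16)])
READ c @v1: history=[] -> no version <= 1 -> NONE
v2: WRITE c=11  (c history now [(2, 11)])
v3: WRITE a=13  (a history now [(1, 16), (3, 13)])
v4: WRITE c=15  (c history now [(2, 11), (4, 15)])
v5: WRITE d=2  (d history now [(5, 2)])
v6: WRITE d=0  (d history now [(5, 2), (6, 0)])
READ b @v6: history=[] -> no version <= 6 -> NONE
v7: WRITE d=20  (d history now [(5, 2), (6, 0), (7, 20)])
v8: WRITE e=3  (e history now [(8, 3)])
READ c @v2: history=[(2, 11), (4, 15)] -> pick v2 -> 11
READ c @v5: history=[(2, 11), (4, 15)] -> pick v4 -> 15
v9: WRITE e=12  (e history now [(8, 3), (9, 12)])
v10: WRITE b=17  (b history now [(10, 17)])
READ a @v7: history=[(1, 16), (3, 13)] -> pick v3 -> 13
v11: WRITE a=21  (a history now [(1, 16), (3, 13), (11, 21)])
v12: WRITE a=7  (a history now [(1, 16), (3, 13), (11, 21), (12, 7)])
v13: WRITE a=19  (a history now [(1, 16), (3, 13), (11, 21), (12, 7), (13, 19)])
v14: WRITE c=3  (c history now [(2, 11), (4, 15), (14, 3)])
READ a @v6: history=[(1, 16), (3, 13), (11, 21), (12, 7), (13, 19)] -> pick v3 -> 13
v15: WRITE b=3  (b history now [(10, 17), (15, 3)])
v16: WRITE d=20  (d history now [(5, 2), (6, 0), (7, 20), (16, 20)])
v17: WRITE e=15  (e history now [(8, 3), (9, 12), (17, 15)])
v18: WRITE c=9  (c history now [(2, 11), (4, 15), (14, 3), (18, 9)])
v19: WRITE a=11  (a history now [(1, 16), (3, 13), (11, 21), (12, 7), (13, 19), (19, 11)])
READ e @v11: history=[(8, 3), (9, 12), (17, 15)] -> pick v9 -> 12
v20: WRITE c=20  (c history now [(2, 11), (4, 15), (14, 3), (18, 9), (20, 20)])
v21: WRITE c=10  (c history now [(2, 11), (4, 15), (14, 3), (18, 9), (20, 20), (21, 10)])
READ e @v1: history=[(8, 3), (9, 12), (17, 15)] -> no version <= 1 -> NONE
v22: WRITE a=10  (a history now [(1, 16), (3, 13), (11, 21), (12, 7), (13, 19), (19, 11), (22, 10)])
v23: WRITE c=5  (c history now [(2, 11), (4, 15), (14, 3), (18, 9), (20, 20), (21, 10), (23, 5)])
v24: WRITE e=15  (e history now [(8, 3), (9, 12), (17, 15), (24, 15)])
v25: WRITE b=17  (b history now [(10, 17), (15, 3), (25, 17)])
v26: WRITE e=16  (e history now [(8, 3), (9, 12), (17, 15), (24, 15), (26, 16)])
v27: WRITE e=13  (e history now [(8, 3), (9, 12), (17, 15), (24, 15), (26, 16), (27, 13)])
Read results in order: ['NONE', 'NONE', '11', '15', '13', '13', '12', 'NONE']
NONE count = 3

Answer: 3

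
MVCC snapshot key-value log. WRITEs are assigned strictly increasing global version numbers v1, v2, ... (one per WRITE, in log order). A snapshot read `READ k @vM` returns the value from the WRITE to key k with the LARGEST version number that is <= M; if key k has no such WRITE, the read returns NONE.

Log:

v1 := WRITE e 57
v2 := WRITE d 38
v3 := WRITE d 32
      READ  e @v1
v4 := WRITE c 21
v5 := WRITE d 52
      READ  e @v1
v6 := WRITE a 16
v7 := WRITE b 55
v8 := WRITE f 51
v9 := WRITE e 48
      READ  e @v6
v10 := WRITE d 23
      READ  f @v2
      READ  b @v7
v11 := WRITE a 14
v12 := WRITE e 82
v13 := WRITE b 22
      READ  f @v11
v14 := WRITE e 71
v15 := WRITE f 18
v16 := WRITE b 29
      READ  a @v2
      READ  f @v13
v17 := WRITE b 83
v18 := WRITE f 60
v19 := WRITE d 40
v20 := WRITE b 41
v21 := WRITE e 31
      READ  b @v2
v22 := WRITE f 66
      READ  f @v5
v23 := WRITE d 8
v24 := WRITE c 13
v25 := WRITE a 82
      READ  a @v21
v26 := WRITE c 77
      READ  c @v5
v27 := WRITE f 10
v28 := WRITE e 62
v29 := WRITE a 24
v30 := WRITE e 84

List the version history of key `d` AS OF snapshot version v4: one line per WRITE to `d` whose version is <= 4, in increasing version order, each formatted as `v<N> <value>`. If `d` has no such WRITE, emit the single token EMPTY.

Answer: v2 38
v3 32

Derivation:
Scan writes for key=d with version <= 4:
  v1 WRITE e 57 -> skip
  v2 WRITE d 38 -> keep
  v3 WRITE d 32 -> keep
  v4 WRITE c 21 -> skip
  v5 WRITE d 52 -> drop (> snap)
  v6 WRITE a 16 -> skip
  v7 WRITE b 55 -> skip
  v8 WRITE f 51 -> skip
  v9 WRITE e 48 -> skip
  v10 WRITE d 23 -> drop (> snap)
  v11 WRITE a 14 -> skip
  v12 WRITE e 82 -> skip
  v13 WRITE b 22 -> skip
  v14 WRITE e 71 -> skip
  v15 WRITE f 18 -> skip
  v16 WRITE b 29 -> skip
  v17 WRITE b 83 -> skip
  v18 WRITE f 60 -> skip
  v19 WRITE d 40 -> drop (> snap)
  v20 WRITE b 41 -> skip
  v21 WRITE e 31 -> skip
  v22 WRITE f 66 -> skip
  v23 WRITE d 8 -> drop (> snap)
  v24 WRITE c 13 -> skip
  v25 WRITE a 82 -> skip
  v26 WRITE c 77 -> skip
  v27 WRITE f 10 -> skip
  v28 WRITE e 62 -> skip
  v29 WRITE a 24 -> skip
  v30 WRITE e 84 -> skip
Collected: [(2, 38), (3, 32)]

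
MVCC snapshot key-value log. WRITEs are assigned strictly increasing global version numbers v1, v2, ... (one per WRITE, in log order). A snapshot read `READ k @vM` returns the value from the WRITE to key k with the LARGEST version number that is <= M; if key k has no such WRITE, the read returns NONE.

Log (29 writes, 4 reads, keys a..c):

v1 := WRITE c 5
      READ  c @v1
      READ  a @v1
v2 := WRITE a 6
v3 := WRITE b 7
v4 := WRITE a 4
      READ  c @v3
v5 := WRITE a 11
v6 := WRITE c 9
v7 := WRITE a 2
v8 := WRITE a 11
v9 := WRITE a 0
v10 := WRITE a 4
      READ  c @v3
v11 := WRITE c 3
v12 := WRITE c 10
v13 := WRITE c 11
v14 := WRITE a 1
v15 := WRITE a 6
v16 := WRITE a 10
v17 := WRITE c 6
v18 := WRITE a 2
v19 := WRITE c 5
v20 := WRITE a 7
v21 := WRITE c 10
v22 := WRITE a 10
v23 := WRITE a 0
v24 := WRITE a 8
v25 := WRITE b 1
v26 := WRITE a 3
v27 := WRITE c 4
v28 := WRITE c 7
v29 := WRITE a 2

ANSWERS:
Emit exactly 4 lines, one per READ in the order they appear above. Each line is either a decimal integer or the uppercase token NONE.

Answer: 5
NONE
5
5

Derivation:
v1: WRITE c=5  (c history now [(1, 5)])
READ c @v1: history=[(1, 5)] -> pick v1 -> 5
READ a @v1: history=[] -> no version <= 1 -> NONE
v2: WRITE a=6  (a history now [(2, 6)])
v3: WRITE b=7  (b history now [(3, 7)])
v4: WRITE a=4  (a history now [(2, 6), (4, 4)])
READ c @v3: history=[(1, 5)] -> pick v1 -> 5
v5: WRITE a=11  (a history now [(2, 6), (4, 4), (5, 11)])
v6: WRITE c=9  (c history now [(1, 5), (6, 9)])
v7: WRITE a=2  (a history now [(2, 6), (4, 4), (5, 11), (7, 2)])
v8: WRITE a=11  (a history now [(2, 6), (4, 4), (5, 11), (7, 2), (8, 11)])
v9: WRITE a=0  (a history now [(2, 6), (4, 4), (5, 11), (7, 2), (8, 11), (9, 0)])
v10: WRITE a=4  (a history now [(2, 6), (4, 4), (5, 11), (7, 2), (8, 11), (9, 0), (10, 4)])
READ c @v3: history=[(1, 5), (6, 9)] -> pick v1 -> 5
v11: WRITE c=3  (c history now [(1, 5), (6, 9), (11, 3)])
v12: WRITE c=10  (c history now [(1, 5), (6, 9), (11, 3), (12, 10)])
v13: WRITE c=11  (c history now [(1, 5), (6, 9), (11, 3), (12, 10), (13, 11)])
v14: WRITE a=1  (a history now [(2, 6), (4, 4), (5, 11), (7, 2), (8, 11), (9, 0), (10, 4), (14, 1)])
v15: WRITE a=6  (a history now [(2, 6), (4, 4), (5, 11), (7, 2), (8, 11), (9, 0), (10, 4), (14, 1), (15, 6)])
v16: WRITE a=10  (a history now [(2, 6), (4, 4), (5, 11), (7, 2), (8, 11), (9, 0), (10, 4), (14, 1), (15, 6), (16, 10)])
v17: WRITE c=6  (c history now [(1, 5), (6, 9), (11, 3), (12, 10), (13, 11), (17, 6)])
v18: WRITE a=2  (a history now [(2, 6), (4, 4), (5, 11), (7, 2), (8, 11), (9, 0), (10, 4), (14, 1), (15, 6), (16, 10), (18, 2)])
v19: WRITE c=5  (c history now [(1, 5), (6, 9), (11, 3), (12, 10), (13, 11), (17, 6), (19, 5)])
v20: WRITE a=7  (a history now [(2, 6), (4, 4), (5, 11), (7, 2), (8, 11), (9, 0), (10, 4), (14, 1), (15, 6), (16, 10), (18, 2), (20, 7)])
v21: WRITE c=10  (c history now [(1, 5), (6, 9), (11, 3), (12, 10), (13, 11), (17, 6), (19, 5), (21, 10)])
v22: WRITE a=10  (a history now [(2, 6), (4, 4), (5, 11), (7, 2), (8, 11), (9, 0), (10, 4), (14, 1), (15, 6), (16, 10), (18, 2), (20, 7), (22, 10)])
v23: WRITE a=0  (a history now [(2, 6), (4, 4), (5, 11), (7, 2), (8, 11), (9, 0), (10, 4), (14, 1), (15, 6), (16, 10), (18, 2), (20, 7), (22, 10), (23, 0)])
v24: WRITE a=8  (a history now [(2, 6), (4, 4), (5, 11), (7, 2), (8, 11), (9, 0), (10, 4), (14, 1), (15, 6), (16, 10), (18, 2), (20, 7), (22, 10), (23, 0), (24, 8)])
v25: WRITE b=1  (b history now [(3, 7), (25, 1)])
v26: WRITE a=3  (a history now [(2, 6), (4, 4), (5, 11), (7, 2), (8, 11), (9, 0), (10, 4), (14, 1), (15, 6), (16, 10), (18, 2), (20, 7), (22, 10), (23, 0), (24, 8), (26, 3)])
v27: WRITE c=4  (c history now [(1, 5), (6, 9), (11, 3), (12, 10), (13, 11), (17, 6), (19, 5), (21, 10), (27, 4)])
v28: WRITE c=7  (c history now [(1, 5), (6, 9), (11, 3), (12, 10), (13, 11), (17, 6), (19, 5), (21, 10), (27, 4), (28, 7)])
v29: WRITE a=2  (a history now [(2, 6), (4, 4), (5, 11), (7, 2), (8, 11), (9, 0), (10, 4), (14, 1), (15, 6), (16, 10), (18, 2), (20, 7), (22, 10), (23, 0), (24, 8), (26, 3), (29, 2)])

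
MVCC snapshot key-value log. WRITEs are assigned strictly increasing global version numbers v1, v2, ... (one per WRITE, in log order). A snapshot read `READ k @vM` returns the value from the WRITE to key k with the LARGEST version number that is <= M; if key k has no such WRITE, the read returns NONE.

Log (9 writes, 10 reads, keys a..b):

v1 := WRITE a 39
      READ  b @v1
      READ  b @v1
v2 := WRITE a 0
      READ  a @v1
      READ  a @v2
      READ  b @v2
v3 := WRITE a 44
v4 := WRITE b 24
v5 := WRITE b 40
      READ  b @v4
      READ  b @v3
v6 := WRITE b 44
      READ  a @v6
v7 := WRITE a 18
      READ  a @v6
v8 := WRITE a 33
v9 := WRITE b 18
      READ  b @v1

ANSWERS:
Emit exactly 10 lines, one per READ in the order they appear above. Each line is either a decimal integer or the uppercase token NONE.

Answer: NONE
NONE
39
0
NONE
24
NONE
44
44
NONE

Derivation:
v1: WRITE a=39  (a history now [(1, 39)])
READ b @v1: history=[] -> no version <= 1 -> NONE
READ b @v1: history=[] -> no version <= 1 -> NONE
v2: WRITE a=0  (a history now [(1, 39), (2, 0)])
READ a @v1: history=[(1, 39), (2, 0)] -> pick v1 -> 39
READ a @v2: history=[(1, 39), (2, 0)] -> pick v2 -> 0
READ b @v2: history=[] -> no version <= 2 -> NONE
v3: WRITE a=44  (a history now [(1, 39), (2, 0), (3, 44)])
v4: WRITE b=24  (b history now [(4, 24)])
v5: WRITE b=40  (b history now [(4, 24), (5, 40)])
READ b @v4: history=[(4, 24), (5, 40)] -> pick v4 -> 24
READ b @v3: history=[(4, 24), (5, 40)] -> no version <= 3 -> NONE
v6: WRITE b=44  (b history now [(4, 24), (5, 40), (6, 44)])
READ a @v6: history=[(1, 39), (2, 0), (3, 44)] -> pick v3 -> 44
v7: WRITE a=18  (a history now [(1, 39), (2, 0), (3, 44), (7, 18)])
READ a @v6: history=[(1, 39), (2, 0), (3, 44), (7, 18)] -> pick v3 -> 44
v8: WRITE a=33  (a history now [(1, 39), (2, 0), (3, 44), (7, 18), (8, 33)])
v9: WRITE b=18  (b history now [(4, 24), (5, 40), (6, 44), (9, 18)])
READ b @v1: history=[(4, 24), (5, 40), (6, 44), (9, 18)] -> no version <= 1 -> NONE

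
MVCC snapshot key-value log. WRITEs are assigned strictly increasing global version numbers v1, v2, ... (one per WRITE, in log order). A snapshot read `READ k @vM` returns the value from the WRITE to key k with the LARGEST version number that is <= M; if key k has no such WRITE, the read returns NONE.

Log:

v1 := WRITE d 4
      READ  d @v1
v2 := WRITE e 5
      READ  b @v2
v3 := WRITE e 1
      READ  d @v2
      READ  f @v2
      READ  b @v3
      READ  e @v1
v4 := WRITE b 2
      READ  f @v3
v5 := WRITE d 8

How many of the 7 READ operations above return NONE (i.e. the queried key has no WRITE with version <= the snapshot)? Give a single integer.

v1: WRITE d=4  (d history now [(1, 4)])
READ d @v1: history=[(1, 4)] -> pick v1 -> 4
v2: WRITE e=5  (e history now [(2, 5)])
READ b @v2: history=[] -> no version <= 2 -> NONE
v3: WRITE e=1  (e history now [(2, 5), (3, 1)])
READ d @v2: history=[(1, 4)] -> pick v1 -> 4
READ f @v2: history=[] -> no version <= 2 -> NONE
READ b @v3: history=[] -> no version <= 3 -> NONE
READ e @v1: history=[(2, 5), (3, 1)] -> no version <= 1 -> NONE
v4: WRITE b=2  (b history now [(4, 2)])
READ f @v3: history=[] -> no version <= 3 -> NONE
v5: WRITE d=8  (d history now [(1, 4), (5, 8)])
Read results in order: ['4', 'NONE', '4', 'NONE', 'NONE', 'NONE', 'NONE']
NONE count = 5

Answer: 5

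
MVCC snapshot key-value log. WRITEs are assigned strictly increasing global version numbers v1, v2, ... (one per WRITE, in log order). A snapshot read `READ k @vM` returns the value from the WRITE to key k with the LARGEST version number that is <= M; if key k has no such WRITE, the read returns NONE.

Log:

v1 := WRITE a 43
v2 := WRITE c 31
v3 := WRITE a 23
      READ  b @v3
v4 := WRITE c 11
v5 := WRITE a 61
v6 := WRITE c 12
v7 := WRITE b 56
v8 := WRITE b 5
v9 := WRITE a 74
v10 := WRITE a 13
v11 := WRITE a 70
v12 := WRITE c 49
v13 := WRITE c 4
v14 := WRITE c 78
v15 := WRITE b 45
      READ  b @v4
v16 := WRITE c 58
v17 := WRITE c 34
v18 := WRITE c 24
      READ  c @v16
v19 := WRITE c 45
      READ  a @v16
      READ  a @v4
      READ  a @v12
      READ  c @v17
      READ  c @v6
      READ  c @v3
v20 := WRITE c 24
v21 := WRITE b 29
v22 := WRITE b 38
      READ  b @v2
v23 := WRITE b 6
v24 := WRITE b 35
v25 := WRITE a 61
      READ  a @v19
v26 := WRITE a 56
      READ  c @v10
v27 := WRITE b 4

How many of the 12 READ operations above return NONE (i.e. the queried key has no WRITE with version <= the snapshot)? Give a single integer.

Answer: 3

Derivation:
v1: WRITE a=43  (a history now [(1, 43)])
v2: WRITE c=31  (c history now [(2, 31)])
v3: WRITE a=23  (a history now [(1, 43), (3, 23)])
READ b @v3: history=[] -> no version <= 3 -> NONE
v4: WRITE c=11  (c history now [(2, 31), (4, 11)])
v5: WRITE a=61  (a history now [(1, 43), (3, 23), (5, 61)])
v6: WRITE c=12  (c history now [(2, 31), (4, 11), (6, 12)])
v7: WRITE b=56  (b history now [(7, 56)])
v8: WRITE b=5  (b history now [(7, 56), (8, 5)])
v9: WRITE a=74  (a history now [(1, 43), (3, 23), (5, 61), (9, 74)])
v10: WRITE a=13  (a history now [(1, 43), (3, 23), (5, 61), (9, 74), (10, 13)])
v11: WRITE a=70  (a history now [(1, 43), (3, 23), (5, 61), (9, 74), (10, 13), (11, 70)])
v12: WRITE c=49  (c history now [(2, 31), (4, 11), (6, 12), (12, 49)])
v13: WRITE c=4  (c history now [(2, 31), (4, 11), (6, 12), (12, 49), (13, 4)])
v14: WRITE c=78  (c history now [(2, 31), (4, 11), (6, 12), (12, 49), (13, 4), (14, 78)])
v15: WRITE b=45  (b history now [(7, 56), (8, 5), (15, 45)])
READ b @v4: history=[(7, 56), (8, 5), (15, 45)] -> no version <= 4 -> NONE
v16: WRITE c=58  (c history now [(2, 31), (4, 11), (6, 12), (12, 49), (13, 4), (14, 78), (16, 58)])
v17: WRITE c=34  (c history now [(2, 31), (4, 11), (6, 12), (12, 49), (13, 4), (14, 78), (16, 58), (17, 34)])
v18: WRITE c=24  (c history now [(2, 31), (4, 11), (6, 12), (12, 49), (13, 4), (14, 78), (16, 58), (17, 34), (18, 24)])
READ c @v16: history=[(2, 31), (4, 11), (6, 12), (12, 49), (13, 4), (14, 78), (16, 58), (17, 34), (18, 24)] -> pick v16 -> 58
v19: WRITE c=45  (c history now [(2, 31), (4, 11), (6, 12), (12, 49), (13, 4), (14, 78), (16, 58), (17, 34), (18, 24), (19, 45)])
READ a @v16: history=[(1, 43), (3, 23), (5, 61), (9, 74), (10, 13), (11, 70)] -> pick v11 -> 70
READ a @v4: history=[(1, 43), (3, 23), (5, 61), (9, 74), (10, 13), (11, 70)] -> pick v3 -> 23
READ a @v12: history=[(1, 43), (3, 23), (5, 61), (9, 74), (10, 13), (11, 70)] -> pick v11 -> 70
READ c @v17: history=[(2, 31), (4, 11), (6, 12), (12, 49), (13, 4), (14, 78), (16, 58), (17, 34), (18, 24), (19, 45)] -> pick v17 -> 34
READ c @v6: history=[(2, 31), (4, 11), (6, 12), (12, 49), (13, 4), (14, 78), (16, 58), (17, 34), (18, 24), (19, 45)] -> pick v6 -> 12
READ c @v3: history=[(2, 31), (4, 11), (6, 12), (12, 49), (13, 4), (14, 78), (16, 58), (17, 34), (18, 24), (19, 45)] -> pick v2 -> 31
v20: WRITE c=24  (c history now [(2, 31), (4, 11), (6, 12), (12, 49), (13, 4), (14, 78), (16, 58), (17, 34), (18, 24), (19, 45), (20, 24)])
v21: WRITE b=29  (b history now [(7, 56), (8, 5), (15, 45), (21, 29)])
v22: WRITE b=38  (b history now [(7, 56), (8, 5), (15, 45), (21, 29), (22, 38)])
READ b @v2: history=[(7, 56), (8, 5), (15, 45), (21, 29), (22, 38)] -> no version <= 2 -> NONE
v23: WRITE b=6  (b history now [(7, 56), (8, 5), (15, 45), (21, 29), (22, 38), (23, 6)])
v24: WRITE b=35  (b history now [(7, 56), (8, 5), (15, 45), (21, 29), (22, 38), (23, 6), (24, 35)])
v25: WRITE a=61  (a history now [(1, 43), (3, 23), (5, 61), (9, 74), (10, 13), (11, 70), (25, 61)])
READ a @v19: history=[(1, 43), (3, 23), (5, 61), (9, 74), (10, 13), (11, 70), (25, 61)] -> pick v11 -> 70
v26: WRITE a=56  (a history now [(1, 43), (3, 23), (5, 61), (9, 74), (10, 13), (11, 70), (25, 61), (26, 56)])
READ c @v10: history=[(2, 31), (4, 11), (6, 12), (12, 49), (13, 4), (14, 78), (16, 58), (17, 34), (18, 24), (19, 45), (20, 24)] -> pick v6 -> 12
v27: WRITE b=4  (b history now [(7, 56), (8, 5), (15, 45), (21, 29), (22, 38), (23, 6), (24, 35), (27, 4)])
Read results in order: ['NONE', 'NONE', '58', '70', '23', '70', '34', '12', '31', 'NONE', '70', '12']
NONE count = 3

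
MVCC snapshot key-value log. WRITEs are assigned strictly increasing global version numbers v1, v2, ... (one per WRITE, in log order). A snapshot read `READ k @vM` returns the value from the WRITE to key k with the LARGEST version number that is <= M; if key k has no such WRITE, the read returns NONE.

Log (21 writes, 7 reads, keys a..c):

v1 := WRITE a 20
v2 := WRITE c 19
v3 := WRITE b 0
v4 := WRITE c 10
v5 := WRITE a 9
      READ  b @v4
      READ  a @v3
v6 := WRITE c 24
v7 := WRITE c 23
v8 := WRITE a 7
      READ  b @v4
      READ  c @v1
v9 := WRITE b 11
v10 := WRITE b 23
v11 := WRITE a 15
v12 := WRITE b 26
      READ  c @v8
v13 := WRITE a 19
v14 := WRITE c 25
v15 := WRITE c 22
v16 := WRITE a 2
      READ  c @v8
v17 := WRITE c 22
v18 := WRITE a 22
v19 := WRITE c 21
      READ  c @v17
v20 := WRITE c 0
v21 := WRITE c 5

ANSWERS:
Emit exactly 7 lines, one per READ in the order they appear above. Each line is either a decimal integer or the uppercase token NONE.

Answer: 0
20
0
NONE
23
23
22

Derivation:
v1: WRITE a=20  (a history now [(1, 20)])
v2: WRITE c=19  (c history now [(2, 19)])
v3: WRITE b=0  (b history now [(3, 0)])
v4: WRITE c=10  (c history now [(2, 19), (4, 10)])
v5: WRITE a=9  (a history now [(1, 20), (5, 9)])
READ b @v4: history=[(3, 0)] -> pick v3 -> 0
READ a @v3: history=[(1, 20), (5, 9)] -> pick v1 -> 20
v6: WRITE c=24  (c history now [(2, 19), (4, 10), (6, 24)])
v7: WRITE c=23  (c history now [(2, 19), (4, 10), (6, 24), (7, 23)])
v8: WRITE a=7  (a history now [(1, 20), (5, 9), (8, 7)])
READ b @v4: history=[(3, 0)] -> pick v3 -> 0
READ c @v1: history=[(2, 19), (4, 10), (6, 24), (7, 23)] -> no version <= 1 -> NONE
v9: WRITE b=11  (b history now [(3, 0), (9, 11)])
v10: WRITE b=23  (b history now [(3, 0), (9, 11), (10, 23)])
v11: WRITE a=15  (a history now [(1, 20), (5, 9), (8, 7), (11, 15)])
v12: WRITE b=26  (b history now [(3, 0), (9, 11), (10, 23), (12, 26)])
READ c @v8: history=[(2, 19), (4, 10), (6, 24), (7, 23)] -> pick v7 -> 23
v13: WRITE a=19  (a history now [(1, 20), (5, 9), (8, 7), (11, 15), (13, 19)])
v14: WRITE c=25  (c history now [(2, 19), (4, 10), (6, 24), (7, 23), (14, 25)])
v15: WRITE c=22  (c history now [(2, 19), (4, 10), (6, 24), (7, 23), (14, 25), (15, 22)])
v16: WRITE a=2  (a history now [(1, 20), (5, 9), (8, 7), (11, 15), (13, 19), (16, 2)])
READ c @v8: history=[(2, 19), (4, 10), (6, 24), (7, 23), (14, 25), (15, 22)] -> pick v7 -> 23
v17: WRITE c=22  (c history now [(2, 19), (4, 10), (6, 24), (7, 23), (14, 25), (15, 22), (17, 22)])
v18: WRITE a=22  (a history now [(1, 20), (5, 9), (8, 7), (11, 15), (13, 19), (16, 2), (18, 22)])
v19: WRITE c=21  (c history now [(2, 19), (4, 10), (6, 24), (7, 23), (14, 25), (15, 22), (17, 22), (19, 21)])
READ c @v17: history=[(2, 19), (4, 10), (6, 24), (7, 23), (14, 25), (15, 22), (17, 22), (19, 21)] -> pick v17 -> 22
v20: WRITE c=0  (c history now [(2, 19), (4, 10), (6, 24), (7, 23), (14, 25), (15, 22), (17, 22), (19, 21), (20, 0)])
v21: WRITE c=5  (c history now [(2, 19), (4, 10), (6, 24), (7, 23), (14, 25), (15, 22), (17, 22), (19, 21), (20, 0), (21, 5)])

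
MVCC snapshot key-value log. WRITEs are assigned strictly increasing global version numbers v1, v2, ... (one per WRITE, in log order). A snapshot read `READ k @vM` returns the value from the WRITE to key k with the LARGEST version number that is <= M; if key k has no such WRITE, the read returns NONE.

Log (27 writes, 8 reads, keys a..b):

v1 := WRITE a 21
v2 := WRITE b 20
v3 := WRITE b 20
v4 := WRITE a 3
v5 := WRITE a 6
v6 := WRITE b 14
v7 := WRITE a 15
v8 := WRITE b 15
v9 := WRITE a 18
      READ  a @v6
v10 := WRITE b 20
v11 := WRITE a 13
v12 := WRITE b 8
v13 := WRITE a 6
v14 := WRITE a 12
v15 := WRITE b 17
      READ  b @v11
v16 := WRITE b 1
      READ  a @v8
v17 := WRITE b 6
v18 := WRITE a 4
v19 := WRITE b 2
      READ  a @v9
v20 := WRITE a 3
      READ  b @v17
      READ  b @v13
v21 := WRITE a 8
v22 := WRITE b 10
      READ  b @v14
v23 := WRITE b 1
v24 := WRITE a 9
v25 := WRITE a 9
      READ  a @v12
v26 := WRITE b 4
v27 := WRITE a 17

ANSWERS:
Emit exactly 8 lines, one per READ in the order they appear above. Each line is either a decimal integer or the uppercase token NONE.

Answer: 6
20
15
18
6
8
8
13

Derivation:
v1: WRITE a=21  (a history now [(1, 21)])
v2: WRITE b=20  (b history now [(2, 20)])
v3: WRITE b=20  (b history now [(2, 20), (3, 20)])
v4: WRITE a=3  (a history now [(1, 21), (4, 3)])
v5: WRITE a=6  (a history now [(1, 21), (4, 3), (5, 6)])
v6: WRITE b=14  (b history now [(2, 20), (3, 20), (6, 14)])
v7: WRITE a=15  (a history now [(1, 21), (4, 3), (5, 6), (7, 15)])
v8: WRITE b=15  (b history now [(2, 20), (3, 20), (6, 14), (8, 15)])
v9: WRITE a=18  (a history now [(1, 21), (4, 3), (5, 6), (7, 15), (9, 18)])
READ a @v6: history=[(1, 21), (4, 3), (5, 6), (7, 15), (9, 18)] -> pick v5 -> 6
v10: WRITE b=20  (b history now [(2, 20), (3, 20), (6, 14), (8, 15), (10, 20)])
v11: WRITE a=13  (a history now [(1, 21), (4, 3), (5, 6), (7, 15), (9, 18), (11, 13)])
v12: WRITE b=8  (b history now [(2, 20), (3, 20), (6, 14), (8, 15), (10, 20), (12, 8)])
v13: WRITE a=6  (a history now [(1, 21), (4, 3), (5, 6), (7, 15), (9, 18), (11, 13), (13, 6)])
v14: WRITE a=12  (a history now [(1, 21), (4, 3), (5, 6), (7, 15), (9, 18), (11, 13), (13, 6), (14, 12)])
v15: WRITE b=17  (b history now [(2, 20), (3, 20), (6, 14), (8, 15), (10, 20), (12, 8), (15, 17)])
READ b @v11: history=[(2, 20), (3, 20), (6, 14), (8, 15), (10, 20), (12, 8), (15, 17)] -> pick v10 -> 20
v16: WRITE b=1  (b history now [(2, 20), (3, 20), (6, 14), (8, 15), (10, 20), (12, 8), (15, 17), (16, 1)])
READ a @v8: history=[(1, 21), (4, 3), (5, 6), (7, 15), (9, 18), (11, 13), (13, 6), (14, 12)] -> pick v7 -> 15
v17: WRITE b=6  (b history now [(2, 20), (3, 20), (6, 14), (8, 15), (10, 20), (12, 8), (15, 17), (16, 1), (17, 6)])
v18: WRITE a=4  (a history now [(1, 21), (4, 3), (5, 6), (7, 15), (9, 18), (11, 13), (13, 6), (14, 12), (18, 4)])
v19: WRITE b=2  (b history now [(2, 20), (3, 20), (6, 14), (8, 15), (10, 20), (12, 8), (15, 17), (16, 1), (17, 6), (19, 2)])
READ a @v9: history=[(1, 21), (4, 3), (5, 6), (7, 15), (9, 18), (11, 13), (13, 6), (14, 12), (18, 4)] -> pick v9 -> 18
v20: WRITE a=3  (a history now [(1, 21), (4, 3), (5, 6), (7, 15), (9, 18), (11, 13), (13, 6), (14, 12), (18, 4), (20, 3)])
READ b @v17: history=[(2, 20), (3, 20), (6, 14), (8, 15), (10, 20), (12, 8), (15, 17), (16, 1), (17, 6), (19, 2)] -> pick v17 -> 6
READ b @v13: history=[(2, 20), (3, 20), (6, 14), (8, 15), (10, 20), (12, 8), (15, 17), (16, 1), (17, 6), (19, 2)] -> pick v12 -> 8
v21: WRITE a=8  (a history now [(1, 21), (4, 3), (5, 6), (7, 15), (9, 18), (11, 13), (13, 6), (14, 12), (18, 4), (20, 3), (21, 8)])
v22: WRITE b=10  (b history now [(2, 20), (3, 20), (6, 14), (8, 15), (10, 20), (12, 8), (15, 17), (16, 1), (17, 6), (19, 2), (22, 10)])
READ b @v14: history=[(2, 20), (3, 20), (6, 14), (8, 15), (10, 20), (12, 8), (15, 17), (16, 1), (17, 6), (19, 2), (22, 10)] -> pick v12 -> 8
v23: WRITE b=1  (b history now [(2, 20), (3, 20), (6, 14), (8, 15), (10, 20), (12, 8), (15, 17), (16, 1), (17, 6), (19, 2), (22, 10), (23, 1)])
v24: WRITE a=9  (a history now [(1, 21), (4, 3), (5, 6), (7, 15), (9, 18), (11, 13), (13, 6), (14, 12), (18, 4), (20, 3), (21, 8), (24, 9)])
v25: WRITE a=9  (a history now [(1, 21), (4, 3), (5, 6), (7, 15), (9, 18), (11, 13), (13, 6), (14, 12), (18, 4), (20, 3), (21, 8), (24, 9), (25, 9)])
READ a @v12: history=[(1, 21), (4, 3), (5, 6), (7, 15), (9, 18), (11, 13), (13, 6), (14, 12), (18, 4), (20, 3), (21, 8), (24, 9), (25, 9)] -> pick v11 -> 13
v26: WRITE b=4  (b history now [(2, 20), (3, 20), (6, 14), (8, 15), (10, 20), (12, 8), (15, 17), (16, 1), (17, 6), (19, 2), (22, 10), (23, 1), (26, 4)])
v27: WRITE a=17  (a history now [(1, 21), (4, 3), (5, 6), (7, 15), (9, 18), (11, 13), (13, 6), (14, 12), (18, 4), (20, 3), (21, 8), (24, 9), (25, 9), (27, 17)])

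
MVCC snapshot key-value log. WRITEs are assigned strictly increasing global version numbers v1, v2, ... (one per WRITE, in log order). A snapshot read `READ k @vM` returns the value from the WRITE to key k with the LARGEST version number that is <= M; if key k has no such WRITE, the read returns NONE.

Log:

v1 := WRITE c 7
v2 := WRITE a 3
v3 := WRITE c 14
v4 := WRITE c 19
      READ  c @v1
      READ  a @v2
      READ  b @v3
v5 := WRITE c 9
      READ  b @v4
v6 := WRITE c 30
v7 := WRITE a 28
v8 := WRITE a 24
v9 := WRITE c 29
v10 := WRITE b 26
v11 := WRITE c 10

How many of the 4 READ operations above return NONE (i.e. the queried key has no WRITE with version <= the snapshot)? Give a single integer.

v1: WRITE c=7  (c history now [(1, 7)])
v2: WRITE a=3  (a history now [(2, 3)])
v3: WRITE c=14  (c history now [(1, 7), (3, 14)])
v4: WRITE c=19  (c history now [(1, 7), (3, 14), (4, 19)])
READ c @v1: history=[(1, 7), (3, 14), (4, 19)] -> pick v1 -> 7
READ a @v2: history=[(2, 3)] -> pick v2 -> 3
READ b @v3: history=[] -> no version <= 3 -> NONE
v5: WRITE c=9  (c history now [(1, 7), (3, 14), (4, 19), (5, 9)])
READ b @v4: history=[] -> no version <= 4 -> NONE
v6: WRITE c=30  (c history now [(1, 7), (3, 14), (4, 19), (5, 9), (6, 30)])
v7: WRITE a=28  (a history now [(2, 3), (7, 28)])
v8: WRITE a=24  (a history now [(2, 3), (7, 28), (8, 24)])
v9: WRITE c=29  (c history now [(1, 7), (3, 14), (4, 19), (5, 9), (6, 30), (9, 29)])
v10: WRITE b=26  (b history now [(10, 26)])
v11: WRITE c=10  (c history now [(1, 7), (3, 14), (4, 19), (5, 9), (6, 30), (9, 29), (11, 10)])
Read results in order: ['7', '3', 'NONE', 'NONE']
NONE count = 2

Answer: 2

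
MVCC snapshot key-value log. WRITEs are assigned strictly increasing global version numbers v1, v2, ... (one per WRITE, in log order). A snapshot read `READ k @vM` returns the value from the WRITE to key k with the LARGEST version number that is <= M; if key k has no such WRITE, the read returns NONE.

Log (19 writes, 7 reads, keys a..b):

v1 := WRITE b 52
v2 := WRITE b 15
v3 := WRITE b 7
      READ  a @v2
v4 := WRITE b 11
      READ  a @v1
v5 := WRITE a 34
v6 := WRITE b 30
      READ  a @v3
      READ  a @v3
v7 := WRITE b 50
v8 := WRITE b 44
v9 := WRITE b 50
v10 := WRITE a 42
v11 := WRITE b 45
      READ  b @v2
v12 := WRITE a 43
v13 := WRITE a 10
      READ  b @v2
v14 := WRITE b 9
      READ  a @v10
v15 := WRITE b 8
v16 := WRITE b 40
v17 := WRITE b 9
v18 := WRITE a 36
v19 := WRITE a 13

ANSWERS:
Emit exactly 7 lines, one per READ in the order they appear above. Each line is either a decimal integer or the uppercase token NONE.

Answer: NONE
NONE
NONE
NONE
15
15
42

Derivation:
v1: WRITE b=52  (b history now [(1, 52)])
v2: WRITE b=15  (b history now [(1, 52), (2, 15)])
v3: WRITE b=7  (b history now [(1, 52), (2, 15), (3, 7)])
READ a @v2: history=[] -> no version <= 2 -> NONE
v4: WRITE b=11  (b history now [(1, 52), (2, 15), (3, 7), (4, 11)])
READ a @v1: history=[] -> no version <= 1 -> NONE
v5: WRITE a=34  (a history now [(5, 34)])
v6: WRITE b=30  (b history now [(1, 52), (2, 15), (3, 7), (4, 11), (6, 30)])
READ a @v3: history=[(5, 34)] -> no version <= 3 -> NONE
READ a @v3: history=[(5, 34)] -> no version <= 3 -> NONE
v7: WRITE b=50  (b history now [(1, 52), (2, 15), (3, 7), (4, 11), (6, 30), (7, 50)])
v8: WRITE b=44  (b history now [(1, 52), (2, 15), (3, 7), (4, 11), (6, 30), (7, 50), (8, 44)])
v9: WRITE b=50  (b history now [(1, 52), (2, 15), (3, 7), (4, 11), (6, 30), (7, 50), (8, 44), (9, 50)])
v10: WRITE a=42  (a history now [(5, 34), (10, 42)])
v11: WRITE b=45  (b history now [(1, 52), (2, 15), (3, 7), (4, 11), (6, 30), (7, 50), (8, 44), (9, 50), (11, 45)])
READ b @v2: history=[(1, 52), (2, 15), (3, 7), (4, 11), (6, 30), (7, 50), (8, 44), (9, 50), (11, 45)] -> pick v2 -> 15
v12: WRITE a=43  (a history now [(5, 34), (10, 42), (12, 43)])
v13: WRITE a=10  (a history now [(5, 34), (10, 42), (12, 43), (13, 10)])
READ b @v2: history=[(1, 52), (2, 15), (3, 7), (4, 11), (6, 30), (7, 50), (8, 44), (9, 50), (11, 45)] -> pick v2 -> 15
v14: WRITE b=9  (b history now [(1, 52), (2, 15), (3, 7), (4, 11), (6, 30), (7, 50), (8, 44), (9, 50), (11, 45), (14, 9)])
READ a @v10: history=[(5, 34), (10, 42), (12, 43), (13, 10)] -> pick v10 -> 42
v15: WRITE b=8  (b history now [(1, 52), (2, 15), (3, 7), (4, 11), (6, 30), (7, 50), (8, 44), (9, 50), (11, 45), (14, 9), (15, 8)])
v16: WRITE b=40  (b history now [(1, 52), (2, 15), (3, 7), (4, 11), (6, 30), (7, 50), (8, 44), (9, 50), (11, 45), (14, 9), (15, 8), (16, 40)])
v17: WRITE b=9  (b history now [(1, 52), (2, 15), (3, 7), (4, 11), (6, 30), (7, 50), (8, 44), (9, 50), (11, 45), (14, 9), (15, 8), (16, 40), (17, 9)])
v18: WRITE a=36  (a history now [(5, 34), (10, 42), (12, 43), (13, 10), (18, 36)])
v19: WRITE a=13  (a history now [(5, 34), (10, 42), (12, 43), (13, 10), (18, 36), (19, 13)])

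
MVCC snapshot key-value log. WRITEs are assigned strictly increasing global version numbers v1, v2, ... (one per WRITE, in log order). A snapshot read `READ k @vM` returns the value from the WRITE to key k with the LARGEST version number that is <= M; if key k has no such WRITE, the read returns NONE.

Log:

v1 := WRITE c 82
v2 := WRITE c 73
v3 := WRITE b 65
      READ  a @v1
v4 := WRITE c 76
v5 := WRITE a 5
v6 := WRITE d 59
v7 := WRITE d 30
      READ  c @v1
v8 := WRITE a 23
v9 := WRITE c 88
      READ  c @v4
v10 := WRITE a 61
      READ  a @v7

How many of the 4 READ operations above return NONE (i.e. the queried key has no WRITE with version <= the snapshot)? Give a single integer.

Answer: 1

Derivation:
v1: WRITE c=82  (c history now [(1, 82)])
v2: WRITE c=73  (c history now [(1, 82), (2, 73)])
v3: WRITE b=65  (b history now [(3, 65)])
READ a @v1: history=[] -> no version <= 1 -> NONE
v4: WRITE c=76  (c history now [(1, 82), (2, 73), (4, 76)])
v5: WRITE a=5  (a history now [(5, 5)])
v6: WRITE d=59  (d history now [(6, 59)])
v7: WRITE d=30  (d history now [(6, 59), (7, 30)])
READ c @v1: history=[(1, 82), (2, 73), (4, 76)] -> pick v1 -> 82
v8: WRITE a=23  (a history now [(5, 5), (8, 23)])
v9: WRITE c=88  (c history now [(1, 82), (2, 73), (4, 76), (9, 88)])
READ c @v4: history=[(1, 82), (2, 73), (4, 76), (9, 88)] -> pick v4 -> 76
v10: WRITE a=61  (a history now [(5, 5), (8, 23), (10, 61)])
READ a @v7: history=[(5, 5), (8, 23), (10, 61)] -> pick v5 -> 5
Read results in order: ['NONE', '82', '76', '5']
NONE count = 1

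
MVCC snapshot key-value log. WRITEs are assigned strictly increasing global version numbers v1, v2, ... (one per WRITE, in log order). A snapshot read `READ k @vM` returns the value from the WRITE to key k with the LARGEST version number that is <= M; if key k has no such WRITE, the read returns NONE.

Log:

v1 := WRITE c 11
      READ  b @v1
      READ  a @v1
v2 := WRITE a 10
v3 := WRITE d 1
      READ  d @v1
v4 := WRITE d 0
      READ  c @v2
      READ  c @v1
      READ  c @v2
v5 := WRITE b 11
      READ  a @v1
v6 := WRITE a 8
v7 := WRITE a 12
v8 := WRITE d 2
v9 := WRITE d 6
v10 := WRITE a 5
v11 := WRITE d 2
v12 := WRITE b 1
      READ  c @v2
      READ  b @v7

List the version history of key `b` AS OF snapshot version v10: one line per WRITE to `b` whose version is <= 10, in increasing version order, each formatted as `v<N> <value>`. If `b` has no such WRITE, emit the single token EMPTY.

Scan writes for key=b with version <= 10:
  v1 WRITE c 11 -> skip
  v2 WRITE a 10 -> skip
  v3 WRITE d 1 -> skip
  v4 WRITE d 0 -> skip
  v5 WRITE b 11 -> keep
  v6 WRITE a 8 -> skip
  v7 WRITE a 12 -> skip
  v8 WRITE d 2 -> skip
  v9 WRITE d 6 -> skip
  v10 WRITE a 5 -> skip
  v11 WRITE d 2 -> skip
  v12 WRITE b 1 -> drop (> snap)
Collected: [(5, 11)]

Answer: v5 11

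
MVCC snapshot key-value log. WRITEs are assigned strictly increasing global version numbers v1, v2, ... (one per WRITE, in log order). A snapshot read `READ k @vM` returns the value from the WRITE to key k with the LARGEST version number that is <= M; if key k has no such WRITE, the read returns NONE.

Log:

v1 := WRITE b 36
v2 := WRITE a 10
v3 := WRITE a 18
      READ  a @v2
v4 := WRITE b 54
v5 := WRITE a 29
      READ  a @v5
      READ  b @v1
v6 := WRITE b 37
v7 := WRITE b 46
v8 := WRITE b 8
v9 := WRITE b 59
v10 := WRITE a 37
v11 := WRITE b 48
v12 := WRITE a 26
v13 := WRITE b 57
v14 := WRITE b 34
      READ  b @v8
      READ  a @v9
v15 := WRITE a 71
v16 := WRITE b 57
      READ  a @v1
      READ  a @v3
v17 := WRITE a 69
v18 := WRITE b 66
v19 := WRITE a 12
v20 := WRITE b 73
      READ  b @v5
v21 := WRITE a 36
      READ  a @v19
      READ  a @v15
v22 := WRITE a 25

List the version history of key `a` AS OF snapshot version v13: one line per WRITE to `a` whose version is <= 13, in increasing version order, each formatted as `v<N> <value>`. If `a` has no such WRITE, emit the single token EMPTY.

Scan writes for key=a with version <= 13:
  v1 WRITE b 36 -> skip
  v2 WRITE a 10 -> keep
  v3 WRITE a 18 -> keep
  v4 WRITE b 54 -> skip
  v5 WRITE a 29 -> keep
  v6 WRITE b 37 -> skip
  v7 WRITE b 46 -> skip
  v8 WRITE b 8 -> skip
  v9 WRITE b 59 -> skip
  v10 WRITE a 37 -> keep
  v11 WRITE b 48 -> skip
  v12 WRITE a 26 -> keep
  v13 WRITE b 57 -> skip
  v14 WRITE b 34 -> skip
  v15 WRITE a 71 -> drop (> snap)
  v16 WRITE b 57 -> skip
  v17 WRITE a 69 -> drop (> snap)
  v18 WRITE b 66 -> skip
  v19 WRITE a 12 -> drop (> snap)
  v20 WRITE b 73 -> skip
  v21 WRITE a 36 -> drop (> snap)
  v22 WRITE a 25 -> drop (> snap)
Collected: [(2, 10), (3, 18), (5, 29), (10, 37), (12, 26)]

Answer: v2 10
v3 18
v5 29
v10 37
v12 26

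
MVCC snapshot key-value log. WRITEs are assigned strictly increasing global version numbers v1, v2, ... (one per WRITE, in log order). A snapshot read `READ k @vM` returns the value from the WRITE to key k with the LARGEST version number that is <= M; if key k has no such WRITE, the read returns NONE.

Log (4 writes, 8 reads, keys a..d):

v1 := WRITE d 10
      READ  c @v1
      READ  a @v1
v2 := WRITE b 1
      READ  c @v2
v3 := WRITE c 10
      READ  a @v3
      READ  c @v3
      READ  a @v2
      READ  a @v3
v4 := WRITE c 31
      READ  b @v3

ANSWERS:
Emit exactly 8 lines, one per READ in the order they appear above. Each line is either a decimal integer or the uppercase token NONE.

Answer: NONE
NONE
NONE
NONE
10
NONE
NONE
1

Derivation:
v1: WRITE d=10  (d history now [(1, 10)])
READ c @v1: history=[] -> no version <= 1 -> NONE
READ a @v1: history=[] -> no version <= 1 -> NONE
v2: WRITE b=1  (b history now [(2, 1)])
READ c @v2: history=[] -> no version <= 2 -> NONE
v3: WRITE c=10  (c history now [(3, 10)])
READ a @v3: history=[] -> no version <= 3 -> NONE
READ c @v3: history=[(3, 10)] -> pick v3 -> 10
READ a @v2: history=[] -> no version <= 2 -> NONE
READ a @v3: history=[] -> no version <= 3 -> NONE
v4: WRITE c=31  (c history now [(3, 10), (4, 31)])
READ b @v3: history=[(2, 1)] -> pick v2 -> 1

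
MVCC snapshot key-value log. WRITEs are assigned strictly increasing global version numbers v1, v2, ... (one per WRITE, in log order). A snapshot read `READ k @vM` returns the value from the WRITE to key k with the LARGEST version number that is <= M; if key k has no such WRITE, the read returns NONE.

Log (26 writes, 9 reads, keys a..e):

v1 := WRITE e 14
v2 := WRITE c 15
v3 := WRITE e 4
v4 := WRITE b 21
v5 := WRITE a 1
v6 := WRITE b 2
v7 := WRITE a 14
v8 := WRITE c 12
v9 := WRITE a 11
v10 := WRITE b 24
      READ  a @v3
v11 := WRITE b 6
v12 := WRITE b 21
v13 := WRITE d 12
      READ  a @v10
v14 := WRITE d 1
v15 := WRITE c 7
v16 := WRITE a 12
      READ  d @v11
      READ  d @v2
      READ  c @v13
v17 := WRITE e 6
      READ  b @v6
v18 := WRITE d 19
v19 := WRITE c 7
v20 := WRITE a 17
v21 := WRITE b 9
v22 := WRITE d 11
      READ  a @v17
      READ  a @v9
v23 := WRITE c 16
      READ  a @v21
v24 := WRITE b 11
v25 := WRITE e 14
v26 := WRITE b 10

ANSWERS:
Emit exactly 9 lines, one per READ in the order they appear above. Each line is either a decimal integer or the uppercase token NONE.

Answer: NONE
11
NONE
NONE
12
2
12
11
17

Derivation:
v1: WRITE e=14  (e history now [(1, 14)])
v2: WRITE c=15  (c history now [(2, 15)])
v3: WRITE e=4  (e history now [(1, 14), (3, 4)])
v4: WRITE b=21  (b history now [(4, 21)])
v5: WRITE a=1  (a history now [(5, 1)])
v6: WRITE b=2  (b history now [(4, 21), (6, 2)])
v7: WRITE a=14  (a history now [(5, 1), (7, 14)])
v8: WRITE c=12  (c history now [(2, 15), (8, 12)])
v9: WRITE a=11  (a history now [(5, 1), (7, 14), (9, 11)])
v10: WRITE b=24  (b history now [(4, 21), (6, 2), (10, 24)])
READ a @v3: history=[(5, 1), (7, 14), (9, 11)] -> no version <= 3 -> NONE
v11: WRITE b=6  (b history now [(4, 21), (6, 2), (10, 24), (11, 6)])
v12: WRITE b=21  (b history now [(4, 21), (6, 2), (10, 24), (11, 6), (12, 21)])
v13: WRITE d=12  (d history now [(13, 12)])
READ a @v10: history=[(5, 1), (7, 14), (9, 11)] -> pick v9 -> 11
v14: WRITE d=1  (d history now [(13, 12), (14, 1)])
v15: WRITE c=7  (c history now [(2, 15), (8, 12), (15, 7)])
v16: WRITE a=12  (a history now [(5, 1), (7, 14), (9, 11), (16, 12)])
READ d @v11: history=[(13, 12), (14, 1)] -> no version <= 11 -> NONE
READ d @v2: history=[(13, 12), (14, 1)] -> no version <= 2 -> NONE
READ c @v13: history=[(2, 15), (8, 12), (15, 7)] -> pick v8 -> 12
v17: WRITE e=6  (e history now [(1, 14), (3, 4), (17, 6)])
READ b @v6: history=[(4, 21), (6, 2), (10, 24), (11, 6), (12, 21)] -> pick v6 -> 2
v18: WRITE d=19  (d history now [(13, 12), (14, 1), (18, 19)])
v19: WRITE c=7  (c history now [(2, 15), (8, 12), (15, 7), (19, 7)])
v20: WRITE a=17  (a history now [(5, 1), (7, 14), (9, 11), (16, 12), (20, 17)])
v21: WRITE b=9  (b history now [(4, 21), (6, 2), (10, 24), (11, 6), (12, 21), (21, 9)])
v22: WRITE d=11  (d history now [(13, 12), (14, 1), (18, 19), (22, 11)])
READ a @v17: history=[(5, 1), (7, 14), (9, 11), (16, 12), (20, 17)] -> pick v16 -> 12
READ a @v9: history=[(5, 1), (7, 14), (9, 11), (16, 12), (20, 17)] -> pick v9 -> 11
v23: WRITE c=16  (c history now [(2, 15), (8, 12), (15, 7), (19, 7), (23, 16)])
READ a @v21: history=[(5, 1), (7, 14), (9, 11), (16, 12), (20, 17)] -> pick v20 -> 17
v24: WRITE b=11  (b history now [(4, 21), (6, 2), (10, 24), (11, 6), (12, 21), (21, 9), (24, 11)])
v25: WRITE e=14  (e history now [(1, 14), (3, 4), (17, 6), (25, 14)])
v26: WRITE b=10  (b history now [(4, 21), (6, 2), (10, 24), (11, 6), (12, 21), (21, 9), (24, 11), (26, 10)])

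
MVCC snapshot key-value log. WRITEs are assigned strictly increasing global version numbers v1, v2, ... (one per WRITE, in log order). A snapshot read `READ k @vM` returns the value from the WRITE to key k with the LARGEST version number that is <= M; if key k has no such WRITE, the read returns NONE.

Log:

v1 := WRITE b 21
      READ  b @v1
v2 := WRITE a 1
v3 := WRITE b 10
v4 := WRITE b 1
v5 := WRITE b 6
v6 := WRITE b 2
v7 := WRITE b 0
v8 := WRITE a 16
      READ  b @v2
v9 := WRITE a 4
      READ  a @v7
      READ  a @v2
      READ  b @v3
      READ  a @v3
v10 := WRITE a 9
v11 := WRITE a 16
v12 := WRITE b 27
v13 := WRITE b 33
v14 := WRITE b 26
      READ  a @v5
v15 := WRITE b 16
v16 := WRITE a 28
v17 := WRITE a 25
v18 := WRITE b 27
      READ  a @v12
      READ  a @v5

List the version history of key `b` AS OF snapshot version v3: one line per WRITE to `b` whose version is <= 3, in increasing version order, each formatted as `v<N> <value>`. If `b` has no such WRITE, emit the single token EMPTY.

Answer: v1 21
v3 10

Derivation:
Scan writes for key=b with version <= 3:
  v1 WRITE b 21 -> keep
  v2 WRITE a 1 -> skip
  v3 WRITE b 10 -> keep
  v4 WRITE b 1 -> drop (> snap)
  v5 WRITE b 6 -> drop (> snap)
  v6 WRITE b 2 -> drop (> snap)
  v7 WRITE b 0 -> drop (> snap)
  v8 WRITE a 16 -> skip
  v9 WRITE a 4 -> skip
  v10 WRITE a 9 -> skip
  v11 WRITE a 16 -> skip
  v12 WRITE b 27 -> drop (> snap)
  v13 WRITE b 33 -> drop (> snap)
  v14 WRITE b 26 -> drop (> snap)
  v15 WRITE b 16 -> drop (> snap)
  v16 WRITE a 28 -> skip
  v17 WRITE a 25 -> skip
  v18 WRITE b 27 -> drop (> snap)
Collected: [(1, 21), (3, 10)]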